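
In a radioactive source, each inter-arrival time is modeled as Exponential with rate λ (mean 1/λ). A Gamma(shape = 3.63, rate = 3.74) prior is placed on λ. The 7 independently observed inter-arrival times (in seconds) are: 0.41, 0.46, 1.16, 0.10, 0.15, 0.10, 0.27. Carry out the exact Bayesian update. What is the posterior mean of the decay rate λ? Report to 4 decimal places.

1.6635

With a Gamma(shape α, rate β) prior on the exponential rate λ, the posterior after n observations with total T = Σxᵢ is Gamma(α+n, β+T).
Sum of observations T = 2.65 seconds; n = 7.
Posterior: Gamma(3.63+7, 3.74+2.65) = Gamma(10.63, 6.39).
Posterior mean of λ = α/β = 10.63/6.39 = 1.6635.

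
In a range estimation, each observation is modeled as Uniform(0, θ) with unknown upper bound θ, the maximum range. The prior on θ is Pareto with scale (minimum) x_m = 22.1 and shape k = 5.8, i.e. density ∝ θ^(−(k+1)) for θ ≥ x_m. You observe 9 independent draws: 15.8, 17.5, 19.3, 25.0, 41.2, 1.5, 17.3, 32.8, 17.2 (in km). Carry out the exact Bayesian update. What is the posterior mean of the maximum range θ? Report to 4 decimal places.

A Pareto(scale x_m, shape k) prior on the upper bound θ of Uniform(0, θ) is conjugate: posterior is Pareto(max(x_m, max xᵢ), k + n).
Sample maximum = 41.2; prior scale x_m = 22.1 → posterior scale = max = 41.2.
Posterior shape = 5.8 + 9 = 14.8.
E[θ|data] = k·x_m/(k−1) = 14.8·41.2/13.8 = 44.1855.

44.1855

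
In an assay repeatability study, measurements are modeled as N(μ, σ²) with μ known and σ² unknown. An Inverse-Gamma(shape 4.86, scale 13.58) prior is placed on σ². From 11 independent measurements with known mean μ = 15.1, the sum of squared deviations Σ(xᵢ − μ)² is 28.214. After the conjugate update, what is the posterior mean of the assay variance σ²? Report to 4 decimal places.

With known mean μ and an Inverse-Gamma(α, β) prior on σ², the Normal likelihood is conjugate: posterior is Inv-Gamma(α + n/2, β + Σ(xᵢ−μ)²/2).
Posterior: Inv-Gamma(4.86 + 11/2, 13.58 + 28.214/2) = Inv-Gamma(10.36, 27.6870).
E[σ²|data] = β/(α−1) = 27.6870/9.36 = 2.9580.

2.9580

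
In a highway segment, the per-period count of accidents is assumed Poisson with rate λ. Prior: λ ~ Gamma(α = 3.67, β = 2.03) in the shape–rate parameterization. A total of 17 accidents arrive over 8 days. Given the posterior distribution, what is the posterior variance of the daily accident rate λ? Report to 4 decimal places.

With a Gamma(shape α, rate β) prior, the Poisson likelihood is conjugate: the posterior is Gamma(α + ΣXᵢ, β + n).
Posterior: Gamma(α+S, β+n) = Gamma(3.67+17, 2.03+8) = Gamma(20.67, 10.03).
Var = α/β² = 20.67/10.03² = 0.2055.

0.2055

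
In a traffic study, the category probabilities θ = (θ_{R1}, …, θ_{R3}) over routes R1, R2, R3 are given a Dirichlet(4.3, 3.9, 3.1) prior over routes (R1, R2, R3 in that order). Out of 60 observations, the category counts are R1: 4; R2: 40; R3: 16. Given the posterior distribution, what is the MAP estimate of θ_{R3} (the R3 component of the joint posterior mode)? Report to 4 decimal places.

0.2650

The Dirichlet prior is conjugate to the Multinomial likelihood: each posterior αⱼ = prior αⱼ + observed count nⱼ.
Posterior concentration: (8.3, 43.9, 19.1), total = 71.3.
Joint mode component: (α_{R3}−1)/(Σα−K) = 18.1/68.3 = 0.2650.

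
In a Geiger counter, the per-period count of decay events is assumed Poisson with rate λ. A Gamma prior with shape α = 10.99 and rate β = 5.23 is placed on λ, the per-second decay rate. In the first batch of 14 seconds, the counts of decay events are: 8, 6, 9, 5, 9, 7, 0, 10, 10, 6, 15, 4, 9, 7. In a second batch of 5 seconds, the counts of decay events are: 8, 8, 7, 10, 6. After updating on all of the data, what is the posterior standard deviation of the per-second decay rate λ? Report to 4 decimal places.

0.5138

With a Gamma(shape α, rate β) prior, the Poisson likelihood is conjugate: the posterior is Gamma(α + ΣXᵢ, β + n).
Batch 1: sum of counts S = 105 over n = 14 seconds.
After batch 1: Gamma(α+S, β+n) = Gamma(10.99+105, 5.23+14) = Gamma(115.99, 19.23).
Batch 2: sum of counts S = 39 over n = 5 seconds.
After batch 2: Gamma(α+S, β+n) = Gamma(115.99+39, 19.23+5) = Gamma(154.99, 24.23).
SD = √α/β = √154.99/24.23 = 0.5138.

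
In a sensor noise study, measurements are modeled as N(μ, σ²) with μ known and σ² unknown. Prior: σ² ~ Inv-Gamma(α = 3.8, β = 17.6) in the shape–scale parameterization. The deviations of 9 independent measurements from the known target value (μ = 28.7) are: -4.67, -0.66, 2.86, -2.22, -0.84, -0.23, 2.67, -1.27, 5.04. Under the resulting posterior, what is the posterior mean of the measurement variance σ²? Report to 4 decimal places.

7.2229

With known mean μ and an Inverse-Gamma(α, β) prior on σ², the Normal likelihood is conjugate: posterior is Inv-Gamma(α + n/2, β + Σ(xᵢ−μ)²/2).
Σ(xᵢ−μ)² = (-4.67)² + (-0.66)² + (2.86)² + (-2.22)² + (-0.84)² + (-0.23)² + (2.67)² + (-1.27)² + (5.04)² = 70.2544.
Posterior: Inv-Gamma(3.8 + 9/2, 17.6 + 70.2544/2) = Inv-Gamma(8.30, 52.72720).
E[σ²|data] = β/(α−1) = 52.72720/7.30 = 7.2229.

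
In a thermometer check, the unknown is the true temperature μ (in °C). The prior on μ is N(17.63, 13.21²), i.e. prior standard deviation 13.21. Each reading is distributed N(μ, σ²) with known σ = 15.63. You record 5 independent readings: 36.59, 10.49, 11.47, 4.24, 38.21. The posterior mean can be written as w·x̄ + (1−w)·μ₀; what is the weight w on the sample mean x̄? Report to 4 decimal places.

For Normal data with known variance σ², a Normal(μ₀, σ₀²) prior on μ is conjugate. Posterior precision = 1/σ₀² + n/σ²; posterior mean is the precision-weighted average of μ₀ and x̄.
σ₀² = 13.21² = 174.5041, σ² = 15.63² = 244.2969. Prior precision 1/σ₀² = 1/174.5041; data precision n/σ² = 5/244.2969.
w = (n/σ²)/(1/σ₀² + n/σ²) = n·σ₀²/(σ² + n·σ₀²) = 5·174.5041/(244.2969 + 5·174.5041) = 872.5205/1116.8174 = 0.7813.

0.7813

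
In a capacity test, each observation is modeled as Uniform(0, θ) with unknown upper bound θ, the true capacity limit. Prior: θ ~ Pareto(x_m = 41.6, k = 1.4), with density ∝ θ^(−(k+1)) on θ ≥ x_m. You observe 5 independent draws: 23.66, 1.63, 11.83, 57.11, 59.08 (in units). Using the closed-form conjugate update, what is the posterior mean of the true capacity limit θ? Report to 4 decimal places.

70.0207

A Pareto(scale x_m, shape k) prior on the upper bound θ of Uniform(0, θ) is conjugate: posterior is Pareto(max(x_m, max xᵢ), k + n).
Sample maximum = 59.08; prior scale x_m = 41.6 → posterior scale = max = 59.08.
Posterior shape = 1.4 + 5 = 6.4.
E[θ|data] = k·x_m/(k−1) = 6.4·59.08/5.4 = 70.0207.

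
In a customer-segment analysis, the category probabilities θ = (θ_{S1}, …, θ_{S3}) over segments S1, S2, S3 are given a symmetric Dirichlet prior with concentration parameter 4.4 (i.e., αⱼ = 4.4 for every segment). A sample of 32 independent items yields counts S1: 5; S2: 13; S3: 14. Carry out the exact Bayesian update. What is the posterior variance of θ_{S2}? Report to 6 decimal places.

0.005125

The Dirichlet prior is conjugate to the Multinomial likelihood: each posterior αⱼ = prior αⱼ + observed count nⱼ.
Posterior concentration: (9.4, 17.4, 18.4), total = 45.2.
Var[θ_j] = α_j(Σα−α_j)/((Σα)²(Σα+1)) = 17.4·27.8/(45.2²·46.2) = 0.005125.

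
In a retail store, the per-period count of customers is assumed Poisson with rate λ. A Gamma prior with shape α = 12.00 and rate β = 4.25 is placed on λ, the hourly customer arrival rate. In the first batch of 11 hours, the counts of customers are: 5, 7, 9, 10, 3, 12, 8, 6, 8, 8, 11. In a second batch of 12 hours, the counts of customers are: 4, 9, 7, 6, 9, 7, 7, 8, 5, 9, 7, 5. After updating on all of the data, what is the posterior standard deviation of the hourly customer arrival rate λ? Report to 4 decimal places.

0.4951

With a Gamma(shape α, rate β) prior, the Poisson likelihood is conjugate: the posterior is Gamma(α + ΣXᵢ, β + n).
Batch 1: sum of counts S = 87 over n = 11 hours.
After batch 1: Gamma(α+S, β+n) = Gamma(12.00+87, 4.25+11) = Gamma(99.00, 15.25).
Batch 2: sum of counts S = 83 over n = 12 hours.
After batch 2: Gamma(α+S, β+n) = Gamma(99.00+83, 15.25+12) = Gamma(182.00, 27.25).
SD = √α/β = √182.00/27.25 = 0.4951.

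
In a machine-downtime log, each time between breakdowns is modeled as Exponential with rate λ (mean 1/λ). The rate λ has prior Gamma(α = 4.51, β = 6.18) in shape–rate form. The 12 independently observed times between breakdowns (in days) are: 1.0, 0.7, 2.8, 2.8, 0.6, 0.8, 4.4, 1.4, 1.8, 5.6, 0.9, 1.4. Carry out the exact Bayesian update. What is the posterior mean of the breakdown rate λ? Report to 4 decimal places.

With a Gamma(shape α, rate β) prior on the exponential rate λ, the posterior after n observations with total T = Σxᵢ is Gamma(α+n, β+T).
Sum of observations T = 24.2 days; n = 12.
Posterior: Gamma(4.51+12, 6.18+24.2) = Gamma(16.51, 30.38).
Posterior mean of λ = α/β = 16.51/30.38 = 0.5434.

0.5434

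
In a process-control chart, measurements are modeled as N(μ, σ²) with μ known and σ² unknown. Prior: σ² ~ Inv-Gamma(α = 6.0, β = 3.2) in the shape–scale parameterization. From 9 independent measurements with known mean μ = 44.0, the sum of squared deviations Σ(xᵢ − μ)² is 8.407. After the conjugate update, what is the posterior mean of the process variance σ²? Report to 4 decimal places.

With known mean μ and an Inverse-Gamma(α, β) prior on σ², the Normal likelihood is conjugate: posterior is Inv-Gamma(α + n/2, β + Σ(xᵢ−μ)²/2).
Posterior: Inv-Gamma(6.0 + 9/2, 3.2 + 8.407/2) = Inv-Gamma(10.50, 7.4035).
E[σ²|data] = β/(α−1) = 7.4035/9.50 = 0.7793.

0.7793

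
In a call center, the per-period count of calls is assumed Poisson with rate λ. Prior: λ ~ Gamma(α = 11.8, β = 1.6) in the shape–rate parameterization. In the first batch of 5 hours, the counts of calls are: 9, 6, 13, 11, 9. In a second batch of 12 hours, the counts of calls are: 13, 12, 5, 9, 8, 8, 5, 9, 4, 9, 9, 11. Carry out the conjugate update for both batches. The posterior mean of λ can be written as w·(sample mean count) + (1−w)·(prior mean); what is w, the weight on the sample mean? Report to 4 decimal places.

With a Gamma(shape α, rate β) prior, the Poisson likelihood is conjugate: the posterior is Gamma(α + ΣXᵢ, β + n).
Total number of hours: n = 5 + 12 = 17.
Posterior mean = (α₀+S)/(β₀+n) = [n/(β₀+n)]·(S/n) + [β₀/(β₀+n)]·(α₀/β₀), so only n and β₀ enter the weight.
Weight on data w = n/(β₀+n) = 17/(1.6+17) = 17/18.6 = 0.9140.

0.9140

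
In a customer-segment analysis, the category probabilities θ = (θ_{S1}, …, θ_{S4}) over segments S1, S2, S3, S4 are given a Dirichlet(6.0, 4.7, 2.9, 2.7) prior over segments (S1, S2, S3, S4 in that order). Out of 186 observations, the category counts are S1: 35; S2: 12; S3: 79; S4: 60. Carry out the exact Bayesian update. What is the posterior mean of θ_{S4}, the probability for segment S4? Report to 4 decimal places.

0.3099

The Dirichlet prior is conjugate to the Multinomial likelihood: each posterior αⱼ = prior αⱼ + observed count nⱼ.
Posterior concentration: (41.0, 16.7, 81.9, 62.7), total = 202.3.
E[θ_{S4}|data] = α_{S4}/Σα = 62.7/202.3 = 0.3099.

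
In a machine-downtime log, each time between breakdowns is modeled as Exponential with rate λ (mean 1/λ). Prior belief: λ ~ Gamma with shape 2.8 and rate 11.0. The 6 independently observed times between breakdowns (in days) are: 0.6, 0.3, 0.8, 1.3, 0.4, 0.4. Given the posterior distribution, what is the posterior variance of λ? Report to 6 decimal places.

With a Gamma(shape α, rate β) prior on the exponential rate λ, the posterior after n observations with total T = Σxᵢ is Gamma(α+n, β+T).
Sum of observations T = 3.8 days; n = 6.
Posterior: Gamma(2.8+6, 11.0+3.8) = Gamma(8.8, 14.8).
Var = α/β² = 0.040175.

0.040175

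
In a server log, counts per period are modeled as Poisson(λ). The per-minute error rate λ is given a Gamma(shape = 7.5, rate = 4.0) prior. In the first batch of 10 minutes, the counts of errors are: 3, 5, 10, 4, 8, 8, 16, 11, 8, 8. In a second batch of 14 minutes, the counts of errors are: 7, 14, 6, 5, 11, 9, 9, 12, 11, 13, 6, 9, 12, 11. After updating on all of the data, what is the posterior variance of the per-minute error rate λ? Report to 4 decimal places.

With a Gamma(shape α, rate β) prior, the Poisson likelihood is conjugate: the posterior is Gamma(α + ΣXᵢ, β + n).
Batch 1: sum of counts S = 81 over n = 10 minutes.
After batch 1: Gamma(α+S, β+n) = Gamma(7.5+81, 4.0+10) = Gamma(88.5, 14.0).
Batch 2: sum of counts S = 135 over n = 14 minutes.
After batch 2: Gamma(α+S, β+n) = Gamma(88.5+135, 14.0+14) = Gamma(223.5, 28.0).
Var = α/β² = 223.5/28.0² = 0.2851.

0.2851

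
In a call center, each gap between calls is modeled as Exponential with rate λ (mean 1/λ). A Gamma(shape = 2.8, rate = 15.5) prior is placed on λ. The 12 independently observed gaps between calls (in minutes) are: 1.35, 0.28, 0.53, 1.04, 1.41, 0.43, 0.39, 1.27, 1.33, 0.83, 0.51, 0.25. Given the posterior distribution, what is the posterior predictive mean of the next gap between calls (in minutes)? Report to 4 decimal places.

1.8203

With a Gamma(shape α, rate β) prior on the exponential rate λ, the posterior after n observations with total T = Σxᵢ is Gamma(α+n, β+T).
Sum of observations T = 9.62 minutes; n = 12.
Posterior: Gamma(2.8+12, 15.5+9.62) = Gamma(14.8, 25.12).
The predictive distribution for the next observation is Lomax; its mean is β/(α−1) = 25.12/13.8 = 1.8203.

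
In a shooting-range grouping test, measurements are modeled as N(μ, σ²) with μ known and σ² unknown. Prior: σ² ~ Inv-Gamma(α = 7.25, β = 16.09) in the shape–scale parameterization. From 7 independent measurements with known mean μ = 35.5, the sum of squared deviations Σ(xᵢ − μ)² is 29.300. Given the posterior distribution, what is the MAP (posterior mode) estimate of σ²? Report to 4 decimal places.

2.6162

With known mean μ and an Inverse-Gamma(α, β) prior on σ², the Normal likelihood is conjugate: posterior is Inv-Gamma(α + n/2, β + Σ(xᵢ−μ)²/2).
Posterior: Inv-Gamma(7.25 + 7/2, 16.09 + 29.300/2) = Inv-Gamma(10.75, 30.7400).
Mode = β/(α+1) = 30.7400/11.75 = 2.6162.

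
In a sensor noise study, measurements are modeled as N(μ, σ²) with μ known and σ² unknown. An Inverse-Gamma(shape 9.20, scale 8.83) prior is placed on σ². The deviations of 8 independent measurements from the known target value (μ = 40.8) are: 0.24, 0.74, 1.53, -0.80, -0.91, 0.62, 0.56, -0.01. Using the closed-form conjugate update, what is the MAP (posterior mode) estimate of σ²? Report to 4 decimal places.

0.8018

With known mean μ and an Inverse-Gamma(α, β) prior on σ², the Normal likelihood is conjugate: posterior is Inv-Gamma(α + n/2, β + Σ(xᵢ−μ)²/2).
Σ(xᵢ−μ)² = (0.24)² + (0.74)² + (1.53)² + (-0.80)² + (-0.91)² + (0.62)² + (0.56)² + (-0.01)² = 5.1123.
Posterior: Inv-Gamma(9.20 + 8/2, 8.83 + 5.1123/2) = Inv-Gamma(13.20, 11.38615).
Mode = β/(α+1) = 11.38615/14.20 = 0.8018.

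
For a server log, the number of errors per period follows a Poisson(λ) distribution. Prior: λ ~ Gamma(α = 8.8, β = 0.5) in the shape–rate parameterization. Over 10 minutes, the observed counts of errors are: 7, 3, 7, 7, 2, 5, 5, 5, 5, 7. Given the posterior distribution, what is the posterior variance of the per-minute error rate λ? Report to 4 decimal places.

With a Gamma(shape α, rate β) prior, the Poisson likelihood is conjugate: the posterior is Gamma(α + ΣXᵢ, β + n).
Sum of counts S = 53 over n = 10 minutes.
Posterior: Gamma(α+S, β+n) = Gamma(8.8+53, 0.5+10) = Gamma(61.8, 10.5).
Var = α/β² = 61.8/10.5² = 0.5605.

0.5605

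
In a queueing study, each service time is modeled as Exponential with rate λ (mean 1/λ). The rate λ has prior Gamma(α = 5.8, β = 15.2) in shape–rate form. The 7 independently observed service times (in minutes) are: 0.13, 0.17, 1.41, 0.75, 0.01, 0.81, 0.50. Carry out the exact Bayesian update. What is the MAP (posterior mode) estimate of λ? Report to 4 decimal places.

0.6217

With a Gamma(shape α, rate β) prior on the exponential rate λ, the posterior after n observations with total T = Σxᵢ is Gamma(α+n, β+T).
Sum of observations T = 3.78 minutes; n = 7.
Posterior: Gamma(5.8+7, 15.2+3.78) = Gamma(12.8, 18.98).
Mode = (α−1)/β = 0.6217.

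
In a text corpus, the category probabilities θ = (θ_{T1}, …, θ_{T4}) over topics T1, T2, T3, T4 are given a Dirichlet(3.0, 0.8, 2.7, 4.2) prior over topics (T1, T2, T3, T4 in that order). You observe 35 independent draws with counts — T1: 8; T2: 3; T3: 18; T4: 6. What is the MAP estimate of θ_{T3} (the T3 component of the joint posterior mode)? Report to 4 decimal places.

The Dirichlet prior is conjugate to the Multinomial likelihood: each posterior αⱼ = prior αⱼ + observed count nⱼ.
Posterior concentration: (11.0, 3.8, 20.7, 10.2), total = 45.7.
Joint mode component: (α_{T3}−1)/(Σα−K) = 19.7/41.7 = 0.4724.

0.4724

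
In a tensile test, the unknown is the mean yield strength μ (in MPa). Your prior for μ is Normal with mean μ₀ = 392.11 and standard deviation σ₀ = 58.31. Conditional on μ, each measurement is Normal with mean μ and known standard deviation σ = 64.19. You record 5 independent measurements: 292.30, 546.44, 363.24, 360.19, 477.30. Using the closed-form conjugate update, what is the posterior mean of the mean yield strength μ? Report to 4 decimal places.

404.8148

For Normal data with known variance σ², a Normal(μ₀, σ₀²) prior on μ is conjugate. Posterior precision = 1/σ₀² + n/σ²; posterior mean is the precision-weighted average of μ₀ and x̄.
Σxᵢ = 292.30 + 546.44 + 363.24 + 360.19 + 477.30 = 2039.47, so n·x̄ = 2039.47.
σ₀² = 58.31² = 3400.0561, σ² = 64.19² = 4120.3561; σ² + n·σ₀² = 4120.3561 + 5·3400.0561 = 21120.6366.
Posterior mean = (μ₀/σ₀² + n·x̄/σ²)/(1/σ₀² + n/σ²) = (σ²·μ₀ + σ₀²·n·x̄)/(σ² + n·σ₀²) = (4120.3561·392.11 + 3400.0561·2039.47)/21120.6366 = 8549945.244638/21120.6366 = 404.8148.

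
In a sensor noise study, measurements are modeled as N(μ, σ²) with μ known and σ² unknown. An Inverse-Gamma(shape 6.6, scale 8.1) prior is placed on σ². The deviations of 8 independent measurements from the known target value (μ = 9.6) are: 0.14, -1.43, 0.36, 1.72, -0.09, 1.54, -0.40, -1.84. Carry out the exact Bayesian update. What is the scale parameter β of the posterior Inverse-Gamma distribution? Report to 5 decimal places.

With known mean μ and an Inverse-Gamma(α, β) prior on σ², the Normal likelihood is conjugate: posterior is Inv-Gamma(α + n/2, β + Σ(xᵢ−μ)²/2).
Σ(xᵢ−μ)² = (0.14)² + (-1.43)² + (0.36)² + (1.72)² + (-0.09)² + (1.54)² + (-0.40)² + (-1.84)² = 11.0778.
Posterior: Inv-Gamma(6.6 + 8/2, 8.1 + 11.0778/2) = Inv-Gamma(10.60, 13.63890).
Posterior β = 13.63890.

13.63890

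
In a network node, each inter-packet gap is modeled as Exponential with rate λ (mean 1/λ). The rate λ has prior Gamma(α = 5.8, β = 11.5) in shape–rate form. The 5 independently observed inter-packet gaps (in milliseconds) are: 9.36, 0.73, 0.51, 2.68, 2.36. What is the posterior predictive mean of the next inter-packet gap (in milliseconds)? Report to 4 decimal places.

2.7694

With a Gamma(shape α, rate β) prior on the exponential rate λ, the posterior after n observations with total T = Σxᵢ is Gamma(α+n, β+T).
Sum of observations T = 15.64 milliseconds; n = 5.
Posterior: Gamma(5.8+5, 11.5+15.64) = Gamma(10.8, 27.14).
The predictive distribution for the next observation is Lomax; its mean is β/(α−1) = 27.14/9.8 = 2.7694.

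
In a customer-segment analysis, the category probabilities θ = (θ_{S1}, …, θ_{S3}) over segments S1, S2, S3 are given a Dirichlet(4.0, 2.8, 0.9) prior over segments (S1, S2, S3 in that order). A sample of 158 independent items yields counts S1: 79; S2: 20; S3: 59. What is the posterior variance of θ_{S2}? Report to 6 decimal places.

0.000712

The Dirichlet prior is conjugate to the Multinomial likelihood: each posterior αⱼ = prior αⱼ + observed count nⱼ.
Posterior concentration: (83.0, 22.8, 59.9), total = 165.7.
Var[θ_j] = α_j(Σα−α_j)/((Σα)²(Σα+1)) = 22.8·142.9/(165.7²·166.7) = 0.000712.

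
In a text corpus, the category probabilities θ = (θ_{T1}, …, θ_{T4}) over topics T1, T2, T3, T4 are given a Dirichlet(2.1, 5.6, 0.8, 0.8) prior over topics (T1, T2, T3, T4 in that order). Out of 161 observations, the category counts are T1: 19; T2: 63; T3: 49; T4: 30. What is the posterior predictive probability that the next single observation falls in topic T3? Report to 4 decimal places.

0.2924

The Dirichlet prior is conjugate to the Multinomial likelihood: each posterior αⱼ = prior αⱼ + observed count nⱼ.
Posterior concentration: (21.1, 68.6, 49.8, 30.8), total = 170.3.
P(next = T3 | data) = α_{T3}/Σα = 0.2924.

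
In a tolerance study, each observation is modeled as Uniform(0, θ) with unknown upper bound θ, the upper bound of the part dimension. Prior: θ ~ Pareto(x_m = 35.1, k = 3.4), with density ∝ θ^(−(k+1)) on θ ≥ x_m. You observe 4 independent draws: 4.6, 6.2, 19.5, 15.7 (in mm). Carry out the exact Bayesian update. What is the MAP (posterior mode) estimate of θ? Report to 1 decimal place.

35.1

A Pareto(scale x_m, shape k) prior on the upper bound θ of Uniform(0, θ) is conjugate: posterior is Pareto(max(x_m, max xᵢ), k + n).
Sample maximum = 19.5; prior scale x_m = 35.1 → posterior scale = max = 35.1.
Posterior shape = 3.4 + 4 = 7.4.
The Pareto density is decreasing on [x_m, ∞), so the mode is x_m = 35.1.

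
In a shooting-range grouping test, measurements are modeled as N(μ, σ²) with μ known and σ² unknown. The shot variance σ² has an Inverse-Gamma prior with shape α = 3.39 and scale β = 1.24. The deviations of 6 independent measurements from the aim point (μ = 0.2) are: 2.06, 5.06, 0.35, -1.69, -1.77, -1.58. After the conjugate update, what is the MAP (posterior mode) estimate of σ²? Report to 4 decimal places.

2.7696

With known mean μ and an Inverse-Gamma(α, β) prior on σ², the Normal likelihood is conjugate: posterior is Inv-Gamma(α + n/2, β + Σ(xᵢ−μ)²/2).
Σ(xᵢ−μ)² = (2.06)² + (5.06)² + (0.35)² + (-1.69)² + (-1.77)² + (-1.58)² = 38.4551.
Posterior: Inv-Gamma(3.39 + 6/2, 1.24 + 38.4551/2) = Inv-Gamma(6.39, 20.46755).
Mode = β/(α+1) = 20.46755/7.39 = 2.7696.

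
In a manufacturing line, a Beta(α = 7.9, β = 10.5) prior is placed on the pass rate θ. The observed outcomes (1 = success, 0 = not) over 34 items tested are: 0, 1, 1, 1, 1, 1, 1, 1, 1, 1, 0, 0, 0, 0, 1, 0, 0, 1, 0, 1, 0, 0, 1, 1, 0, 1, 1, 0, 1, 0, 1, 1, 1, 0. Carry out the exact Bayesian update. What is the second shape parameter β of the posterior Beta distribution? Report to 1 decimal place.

24.5

The Beta prior is conjugate to a Binomial/Bernoulli likelihood; the update adds successes to α and failures to β.
Posterior: Beta(α+k, β+n−k) = Beta(7.9+20, 10.5+14) = Beta(27.9, 24.5).
Posterior β = 24.5.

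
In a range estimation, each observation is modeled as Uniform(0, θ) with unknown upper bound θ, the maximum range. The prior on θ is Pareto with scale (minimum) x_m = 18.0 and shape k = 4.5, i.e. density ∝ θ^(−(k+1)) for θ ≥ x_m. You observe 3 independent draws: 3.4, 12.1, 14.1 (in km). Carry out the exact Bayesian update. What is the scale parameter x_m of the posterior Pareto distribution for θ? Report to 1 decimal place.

A Pareto(scale x_m, shape k) prior on the upper bound θ of Uniform(0, θ) is conjugate: posterior is Pareto(max(x_m, max xᵢ), k + n).
Sample maximum = 14.1; prior scale x_m = 18.0 → posterior scale = max = 18.0.
Posterior shape = 4.5 + 3 = 7.5.
Posterior scale x_m = 18.0.

18.0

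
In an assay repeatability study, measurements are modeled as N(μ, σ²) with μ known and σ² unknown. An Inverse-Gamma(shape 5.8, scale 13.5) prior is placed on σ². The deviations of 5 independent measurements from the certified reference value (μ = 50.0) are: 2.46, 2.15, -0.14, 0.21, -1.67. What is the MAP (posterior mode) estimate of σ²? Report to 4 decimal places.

With known mean μ and an Inverse-Gamma(α, β) prior on σ², the Normal likelihood is conjugate: posterior is Inv-Gamma(α + n/2, β + Σ(xᵢ−μ)²/2).
Σ(xᵢ−μ)² = (2.46)² + (2.15)² + (-0.14)² + (0.21)² + (-1.67)² = 13.5267.
Posterior: Inv-Gamma(5.8 + 5/2, 13.5 + 13.5267/2) = Inv-Gamma(8.30, 20.26335).
Mode = β/(α+1) = 20.26335/9.30 = 2.1789.

2.1789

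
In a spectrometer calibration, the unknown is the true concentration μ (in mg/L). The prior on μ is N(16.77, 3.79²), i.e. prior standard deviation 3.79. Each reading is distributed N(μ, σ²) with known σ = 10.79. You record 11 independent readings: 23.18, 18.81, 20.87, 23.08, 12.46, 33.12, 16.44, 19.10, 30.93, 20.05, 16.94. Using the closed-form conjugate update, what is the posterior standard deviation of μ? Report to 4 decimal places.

2.4686

For Normal data with known variance σ², a Normal(μ₀, σ₀²) prior on μ is conjugate. Posterior precision = 1/σ₀² + n/σ²; posterior mean is the precision-weighted average of μ₀ and x̄.
σ₀² = 3.79² = 14.3641, σ² = 10.79² = 116.4241; σ² + n·σ₀² = 116.4241 + 11·14.3641 = 274.4292.
Posterior precision = 1/σ₀² + n/σ² = 1/14.3641 + 11/116.4241 = (σ² + n·σ₀²)/(σ₀²σ²) = 274.4292/(14.3641·116.4241); posterior variance σₙ² = σ₀²σ²/(σ² + n·σ₀²) = 14.3641·116.4241/274.4292 = 6.093839.
Posterior SD = √σₙ² = √(14.3641·116.4241/274.4292) = 2.4686.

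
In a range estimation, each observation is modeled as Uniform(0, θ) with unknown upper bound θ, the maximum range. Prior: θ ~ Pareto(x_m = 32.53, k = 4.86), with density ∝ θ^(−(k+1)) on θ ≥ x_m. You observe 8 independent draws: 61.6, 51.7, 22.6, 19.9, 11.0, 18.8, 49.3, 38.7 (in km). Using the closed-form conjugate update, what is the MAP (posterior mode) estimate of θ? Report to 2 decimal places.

A Pareto(scale x_m, shape k) prior on the upper bound θ of Uniform(0, θ) is conjugate: posterior is Pareto(max(x_m, max xᵢ), k + n).
Sample maximum = 61.6; prior scale x_m = 32.53 → posterior scale = max = 61.60.
Posterior shape = 4.86 + 8 = 12.86.
The Pareto density is decreasing on [x_m, ∞), so the mode is x_m = 61.60.

61.60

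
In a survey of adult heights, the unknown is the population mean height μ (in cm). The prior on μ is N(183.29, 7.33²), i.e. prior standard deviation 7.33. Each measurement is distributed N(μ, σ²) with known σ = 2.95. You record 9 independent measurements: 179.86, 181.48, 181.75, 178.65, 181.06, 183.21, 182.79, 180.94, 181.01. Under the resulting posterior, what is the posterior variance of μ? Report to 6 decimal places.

0.949850

For Normal data with known variance σ², a Normal(μ₀, σ₀²) prior on μ is conjugate. Posterior precision = 1/σ₀² + n/σ²; posterior mean is the precision-weighted average of μ₀ and x̄.
σ₀² = 7.33² = 53.7289, σ² = 2.95² = 8.7025; σ² + n·σ₀² = 8.7025 + 9·53.7289 = 492.2626.
Posterior precision = 1/σ₀² + n/σ² = 1/53.7289 + 9/8.7025 = (σ² + n·σ₀²)/(σ₀²σ²) = 492.2626/(53.7289·8.7025); posterior variance σₙ² = σ₀²σ²/(σ² + n·σ₀²) = 53.7289·8.7025/492.2626 = 0.949850.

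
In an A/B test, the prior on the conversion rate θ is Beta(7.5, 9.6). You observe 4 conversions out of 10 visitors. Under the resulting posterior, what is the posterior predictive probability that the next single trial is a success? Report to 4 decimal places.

The Beta prior is conjugate to a Binomial/Bernoulli likelihood; the update adds successes to α and failures to β.
Posterior: Beta(α+k, β+n−k) = Beta(7.5+4, 9.6+6) = Beta(11.5, 15.6).
For a single future Bernoulli trial, P(success | data) = α/(α+β) = 0.4244.

0.4244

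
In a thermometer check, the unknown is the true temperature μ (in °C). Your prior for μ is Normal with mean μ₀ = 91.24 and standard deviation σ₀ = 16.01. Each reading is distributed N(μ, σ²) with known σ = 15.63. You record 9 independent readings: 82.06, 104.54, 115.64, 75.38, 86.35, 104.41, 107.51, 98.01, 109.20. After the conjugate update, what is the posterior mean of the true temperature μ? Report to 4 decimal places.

97.4632

For Normal data with known variance σ², a Normal(μ₀, σ₀²) prior on μ is conjugate. Posterior precision = 1/σ₀² + n/σ²; posterior mean is the precision-weighted average of μ₀ and x̄.
Σxᵢ = 82.06 + 104.54 + 115.64 + 75.38 + 86.35 + 104.41 + 107.51 + 98.01 + 109.20 = 883.1, so n·x̄ = 883.1.
σ₀² = 16.01² = 256.3201, σ² = 15.63² = 244.2969; σ² + n·σ₀² = 244.2969 + 9·256.3201 = 2551.1778.
Posterior mean = (μ₀/σ₀² + n·x̄/σ²)/(1/σ₀² + n/σ²) = (σ²·μ₀ + σ₀²·n·x̄)/(σ² + n·σ₀²) = (244.2969·91.24 + 256.3201·883.1)/2551.1778 = 248645.929466/2551.1778 = 97.4632.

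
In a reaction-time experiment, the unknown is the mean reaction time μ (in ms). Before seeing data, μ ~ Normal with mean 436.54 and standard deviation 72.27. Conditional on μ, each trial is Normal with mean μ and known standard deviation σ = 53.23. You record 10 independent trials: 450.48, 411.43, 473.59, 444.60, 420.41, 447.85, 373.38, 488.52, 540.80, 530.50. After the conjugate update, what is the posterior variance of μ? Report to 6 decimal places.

For Normal data with known variance σ², a Normal(μ₀, σ₀²) prior on μ is conjugate. Posterior precision = 1/σ₀² + n/σ²; posterior mean is the precision-weighted average of μ₀ and x̄.
σ₀² = 72.27² = 5222.9529, σ² = 53.23² = 2833.4329; σ² + n·σ₀² = 2833.4329 + 10·5222.9529 = 55062.9619.
Posterior precision = 1/σ₀² + n/σ² = 1/5222.9529 + 10/2833.4329 = (σ² + n·σ₀²)/(σ₀²σ²) = 55062.9619/(5222.9529·2833.4329); posterior variance σₙ² = σ₀²σ²/(σ² + n·σ₀²) = 5222.9529·2833.4329/55062.9619 = 268.762996.

268.762996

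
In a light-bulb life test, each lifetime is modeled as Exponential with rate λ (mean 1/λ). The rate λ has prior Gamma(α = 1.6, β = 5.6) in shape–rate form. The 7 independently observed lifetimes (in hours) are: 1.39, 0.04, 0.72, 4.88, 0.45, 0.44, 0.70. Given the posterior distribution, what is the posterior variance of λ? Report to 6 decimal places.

With a Gamma(shape α, rate β) prior on the exponential rate λ, the posterior after n observations with total T = Σxᵢ is Gamma(α+n, β+T).
Sum of observations T = 8.62 hours; n = 7.
Posterior: Gamma(1.6+7, 5.6+8.62) = Gamma(8.6, 14.22).
Var = α/β² = 0.042530.

0.042530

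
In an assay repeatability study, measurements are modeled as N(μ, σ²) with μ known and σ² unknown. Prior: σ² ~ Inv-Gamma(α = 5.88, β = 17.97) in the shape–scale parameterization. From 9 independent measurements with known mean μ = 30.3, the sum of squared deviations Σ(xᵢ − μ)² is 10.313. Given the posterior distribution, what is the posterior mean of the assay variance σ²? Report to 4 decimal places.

With known mean μ and an Inverse-Gamma(α, β) prior on σ², the Normal likelihood is conjugate: posterior is Inv-Gamma(α + n/2, β + Σ(xᵢ−μ)²/2).
Posterior: Inv-Gamma(5.88 + 9/2, 17.97 + 10.313/2) = Inv-Gamma(10.38, 23.1265).
E[σ²|data] = β/(α−1) = 23.1265/9.38 = 2.4655.

2.4655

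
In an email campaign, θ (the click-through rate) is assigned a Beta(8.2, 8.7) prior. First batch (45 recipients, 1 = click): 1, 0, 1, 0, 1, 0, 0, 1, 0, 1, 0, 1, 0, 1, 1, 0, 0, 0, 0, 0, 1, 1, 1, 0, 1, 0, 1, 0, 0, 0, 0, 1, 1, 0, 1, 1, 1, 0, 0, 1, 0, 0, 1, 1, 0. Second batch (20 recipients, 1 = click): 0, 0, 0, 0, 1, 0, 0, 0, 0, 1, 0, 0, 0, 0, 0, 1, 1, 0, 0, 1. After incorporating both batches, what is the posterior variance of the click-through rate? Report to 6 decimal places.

0.002934

The Beta prior is conjugate to a Binomial/Bernoulli likelihood; the update adds successes to α and failures to β.
After batch 1: Beta(8.2+21, 8.7+24) = Beta(29.2, 32.7).
After batch 2: Beta(29.2+5, 32.7+15) = Beta(34.2, 47.7).
Var = αβ/((α+β)²(α+β+1)) = 34.2·47.7/(81.9²·82.9) = 0.002934.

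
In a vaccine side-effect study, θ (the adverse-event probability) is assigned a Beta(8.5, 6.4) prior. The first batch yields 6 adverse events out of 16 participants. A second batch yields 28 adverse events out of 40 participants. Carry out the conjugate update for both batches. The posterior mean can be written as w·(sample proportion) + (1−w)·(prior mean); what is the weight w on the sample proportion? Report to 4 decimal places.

0.7898

The Beta prior is conjugate to a Binomial/Bernoulli likelihood; the update adds successes to α and failures to β.
Total number of participants: n = 16 + 40 = 56.
Posterior mean = (α₀+k)/(α₀+β₀+n) = [n/(α₀+β₀+n)]·(k/n) + [(α₀+β₀)/(α₀+β₀+n)]·α₀/(α₀+β₀), so only n and the prior enter the weight.
The weight on the data is w = n/(α₀+β₀+n) = 56/(8.5+6.4+56) = 56/70.9 = 0.7898.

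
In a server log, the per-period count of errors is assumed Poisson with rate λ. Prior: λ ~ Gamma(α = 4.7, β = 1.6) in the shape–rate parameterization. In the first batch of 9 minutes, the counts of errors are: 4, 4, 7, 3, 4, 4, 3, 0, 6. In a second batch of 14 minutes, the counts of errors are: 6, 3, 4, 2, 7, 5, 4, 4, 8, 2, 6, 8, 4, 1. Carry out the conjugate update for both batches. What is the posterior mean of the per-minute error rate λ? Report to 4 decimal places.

With a Gamma(shape α, rate β) prior, the Poisson likelihood is conjugate: the posterior is Gamma(α + ΣXᵢ, β + n).
Batch 1: sum of counts S = 35 over n = 9 minutes.
After batch 1: Gamma(α+S, β+n) = Gamma(4.7+35, 1.6+9) = Gamma(39.7, 10.6).
Batch 2: sum of counts S = 64 over n = 14 minutes.
After batch 2: Gamma(α+S, β+n) = Gamma(39.7+64, 10.6+14) = Gamma(103.7, 24.6).
Posterior mean = α/β = 103.7/24.6 = 4.2154.

4.2154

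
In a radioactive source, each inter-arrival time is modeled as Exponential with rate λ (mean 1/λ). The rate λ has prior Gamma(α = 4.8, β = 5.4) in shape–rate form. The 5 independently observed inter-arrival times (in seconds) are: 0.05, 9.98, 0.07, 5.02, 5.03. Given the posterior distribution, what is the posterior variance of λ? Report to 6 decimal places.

With a Gamma(shape α, rate β) prior on the exponential rate λ, the posterior after n observations with total T = Σxᵢ is Gamma(α+n, β+T).
Sum of observations T = 20.15 seconds; n = 5.
Posterior: Gamma(4.8+5, 5.4+20.15) = Gamma(9.8, 25.55).
Var = α/β² = 0.015012.

0.015012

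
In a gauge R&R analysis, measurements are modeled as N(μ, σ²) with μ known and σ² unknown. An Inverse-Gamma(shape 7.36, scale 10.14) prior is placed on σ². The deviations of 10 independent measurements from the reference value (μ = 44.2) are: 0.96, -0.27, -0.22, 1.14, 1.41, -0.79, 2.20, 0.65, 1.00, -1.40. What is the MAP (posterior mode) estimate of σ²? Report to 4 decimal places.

With known mean μ and an Inverse-Gamma(α, β) prior on σ², the Normal likelihood is conjugate: posterior is Inv-Gamma(α + n/2, β + Σ(xᵢ−μ)²/2).
Σ(xᵢ−μ)² = (0.96)² + (-0.27)² + (-0.22)² + (1.14)² + (1.41)² + (-0.79)² + (2.20)² + (0.65)² + (1.00)² + (-1.40)² = 13.1772.
Posterior: Inv-Gamma(7.36 + 10/2, 10.14 + 13.1772/2) = Inv-Gamma(12.36, 16.72860).
Mode = β/(α+1) = 16.72860/13.36 = 1.2521.

1.2521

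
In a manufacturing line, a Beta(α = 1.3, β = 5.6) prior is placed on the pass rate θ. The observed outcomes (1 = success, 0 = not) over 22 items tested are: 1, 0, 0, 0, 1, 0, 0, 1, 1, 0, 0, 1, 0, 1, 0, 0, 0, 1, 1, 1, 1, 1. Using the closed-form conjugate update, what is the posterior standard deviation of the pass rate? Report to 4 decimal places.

The Beta prior is conjugate to a Binomial/Bernoulli likelihood; the update adds successes to α and failures to β.
Posterior: Beta(α+k, β+n−k) = Beta(1.3+11, 5.6+11) = Beta(12.3, 16.6).
Var = αβ/((α+β)²(α+β+1)) = 12.3·16.6/(28.9²·29.9) = 0.00817610; SD = √0.00817610 = 0.0904.

0.0904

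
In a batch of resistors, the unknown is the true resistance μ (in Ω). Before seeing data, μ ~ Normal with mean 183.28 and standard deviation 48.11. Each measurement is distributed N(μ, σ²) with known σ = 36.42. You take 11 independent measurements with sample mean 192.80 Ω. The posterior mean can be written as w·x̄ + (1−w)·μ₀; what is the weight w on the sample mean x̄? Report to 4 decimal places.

0.9505

For Normal data with known variance σ², a Normal(μ₀, σ₀²) prior on μ is conjugate. Posterior precision = 1/σ₀² + n/σ²; posterior mean is the precision-weighted average of μ₀ and x̄.
σ₀² = 48.11² = 2314.5721, σ² = 36.42² = 1326.4164. Prior precision 1/σ₀² = 1/2314.5721; data precision n/σ² = 11/1326.4164.
w = (n/σ²)/(1/σ₀² + n/σ²) = n·σ₀²/(σ² + n·σ₀²) = 11·2314.5721/(1326.4164 + 11·2314.5721) = 25460.2931/26786.7095 = 0.9505.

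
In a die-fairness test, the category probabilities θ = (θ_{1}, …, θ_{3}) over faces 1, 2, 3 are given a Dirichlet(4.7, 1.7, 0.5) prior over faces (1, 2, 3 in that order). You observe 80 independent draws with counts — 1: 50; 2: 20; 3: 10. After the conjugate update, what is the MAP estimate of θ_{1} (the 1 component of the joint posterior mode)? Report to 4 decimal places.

0.6400

The Dirichlet prior is conjugate to the Multinomial likelihood: each posterior αⱼ = prior αⱼ + observed count nⱼ.
Posterior concentration: (54.7, 21.7, 10.5), total = 86.9.
Joint mode component: (α_{1}−1)/(Σα−K) = 53.7/83.9 = 0.6400.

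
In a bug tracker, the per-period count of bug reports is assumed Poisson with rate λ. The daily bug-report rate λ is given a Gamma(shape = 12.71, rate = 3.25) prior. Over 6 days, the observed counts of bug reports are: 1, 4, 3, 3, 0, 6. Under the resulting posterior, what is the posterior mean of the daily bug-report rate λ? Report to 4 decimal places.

With a Gamma(shape α, rate β) prior, the Poisson likelihood is conjugate: the posterior is Gamma(α + ΣXᵢ, β + n).
Sum of counts S = 17 over n = 6 days.
Posterior: Gamma(α+S, β+n) = Gamma(12.71+17, 3.25+6) = Gamma(29.71, 9.25).
Posterior mean = α/β = 29.71/9.25 = 3.2119.

3.2119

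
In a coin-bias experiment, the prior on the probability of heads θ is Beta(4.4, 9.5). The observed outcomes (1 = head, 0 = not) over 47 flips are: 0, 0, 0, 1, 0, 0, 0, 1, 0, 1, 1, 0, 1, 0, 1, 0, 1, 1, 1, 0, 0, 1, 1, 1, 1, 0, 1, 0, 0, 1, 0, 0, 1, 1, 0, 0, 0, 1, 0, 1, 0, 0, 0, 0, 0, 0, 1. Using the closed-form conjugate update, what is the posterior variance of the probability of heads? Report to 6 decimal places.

The Beta prior is conjugate to a Binomial/Bernoulli likelihood; the update adds successes to α and failures to β.
Posterior: Beta(α+k, β+n−k) = Beta(4.4+20, 9.5+27) = Beta(24.4, 36.5).
Var = αβ/((α+β)²(α+β+1)) = 24.4·36.5/(60.9²·61.9) = 0.003879.

0.003879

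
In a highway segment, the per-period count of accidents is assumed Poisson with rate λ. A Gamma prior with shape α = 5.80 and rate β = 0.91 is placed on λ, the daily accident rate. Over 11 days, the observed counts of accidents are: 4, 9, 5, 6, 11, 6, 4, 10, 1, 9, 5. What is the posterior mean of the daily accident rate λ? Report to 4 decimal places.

6.3644

With a Gamma(shape α, rate β) prior, the Poisson likelihood is conjugate: the posterior is Gamma(α + ΣXᵢ, β + n).
Sum of counts S = 70 over n = 11 days.
Posterior: Gamma(α+S, β+n) = Gamma(5.80+70, 0.91+11) = Gamma(75.80, 11.91).
Posterior mean = α/β = 75.80/11.91 = 6.3644.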